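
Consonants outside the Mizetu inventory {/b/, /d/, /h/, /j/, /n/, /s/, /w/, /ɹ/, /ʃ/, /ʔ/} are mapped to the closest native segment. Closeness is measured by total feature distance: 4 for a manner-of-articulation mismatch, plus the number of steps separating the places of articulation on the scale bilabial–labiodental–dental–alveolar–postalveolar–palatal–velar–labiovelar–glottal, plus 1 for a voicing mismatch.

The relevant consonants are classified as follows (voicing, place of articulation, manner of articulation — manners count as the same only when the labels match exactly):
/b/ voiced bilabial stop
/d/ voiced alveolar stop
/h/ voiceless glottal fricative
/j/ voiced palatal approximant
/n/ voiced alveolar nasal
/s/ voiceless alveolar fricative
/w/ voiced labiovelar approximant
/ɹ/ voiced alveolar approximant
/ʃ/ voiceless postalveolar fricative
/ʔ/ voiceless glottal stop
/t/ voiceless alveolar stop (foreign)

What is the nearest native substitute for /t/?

d

/d/ is closest: same manner (stop), place distance 0 (alveolar→alveolar), voicing differs (+1); total 1. Next closest is /b/ at distance 4.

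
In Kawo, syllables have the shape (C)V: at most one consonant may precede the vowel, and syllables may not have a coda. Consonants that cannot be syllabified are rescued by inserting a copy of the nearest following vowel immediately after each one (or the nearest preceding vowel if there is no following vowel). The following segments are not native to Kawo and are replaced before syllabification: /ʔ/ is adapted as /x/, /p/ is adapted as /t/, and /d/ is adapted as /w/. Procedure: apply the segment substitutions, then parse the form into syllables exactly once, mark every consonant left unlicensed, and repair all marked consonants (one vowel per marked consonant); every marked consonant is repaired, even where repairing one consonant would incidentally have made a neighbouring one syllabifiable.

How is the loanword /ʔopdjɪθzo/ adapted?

Substitution: /ʔ/ → /x/, /p/ → /t/, /d/ → /w/, giving /xotwjɪθzo/.
The consonants /t/, /w/, /θ/ cannot be parsed into a legal (C)V syllable (no codas are permitted; onsets are limited to one consonant).
Inserting the epenthetic vowel yields /t/ → /tɪ/, /w/ → /wɪ/, /θ/ → /θo/.

xotɪwɪjɪθozo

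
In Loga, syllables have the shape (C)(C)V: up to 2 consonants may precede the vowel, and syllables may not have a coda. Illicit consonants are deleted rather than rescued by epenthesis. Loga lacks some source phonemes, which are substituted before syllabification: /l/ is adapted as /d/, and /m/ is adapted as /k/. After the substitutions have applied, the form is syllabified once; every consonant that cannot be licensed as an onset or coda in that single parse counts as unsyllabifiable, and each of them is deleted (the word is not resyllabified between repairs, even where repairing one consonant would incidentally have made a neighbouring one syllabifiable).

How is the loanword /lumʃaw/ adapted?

Substitution: /l/ → /d/, /m/ → /k/, giving /dukʃaw/.
Under (C)(C)V, the unsyllabifiable consonants are /w/ (no codas are permitted; onsets may contain at most 2 consonants).
Deletion applies to /w/.

dukʃa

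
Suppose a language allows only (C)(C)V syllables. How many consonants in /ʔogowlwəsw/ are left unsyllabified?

3

Under (C)(C)V, the unsyllabifiable consonants are /w/, /s/, /w/ (no codas are permitted; onsets may contain at most 2 consonants).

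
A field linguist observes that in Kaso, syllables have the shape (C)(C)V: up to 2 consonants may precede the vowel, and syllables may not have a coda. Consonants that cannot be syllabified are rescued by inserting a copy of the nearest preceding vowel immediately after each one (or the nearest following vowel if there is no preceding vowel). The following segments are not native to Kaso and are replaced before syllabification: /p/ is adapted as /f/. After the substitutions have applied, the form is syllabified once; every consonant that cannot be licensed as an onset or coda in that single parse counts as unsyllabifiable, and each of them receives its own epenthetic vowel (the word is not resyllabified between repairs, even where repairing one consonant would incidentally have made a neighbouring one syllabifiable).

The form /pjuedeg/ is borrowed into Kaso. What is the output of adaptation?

fjuedege

Substitution: /p/ → /f/, giving /fjuedeg/.
Syllabifying with onset maximization leaves /g/ stranded (no codas are permitted; onsets may contain at most 2 consonants).
Inserting the epenthetic vowel yields /g/ → /ge/.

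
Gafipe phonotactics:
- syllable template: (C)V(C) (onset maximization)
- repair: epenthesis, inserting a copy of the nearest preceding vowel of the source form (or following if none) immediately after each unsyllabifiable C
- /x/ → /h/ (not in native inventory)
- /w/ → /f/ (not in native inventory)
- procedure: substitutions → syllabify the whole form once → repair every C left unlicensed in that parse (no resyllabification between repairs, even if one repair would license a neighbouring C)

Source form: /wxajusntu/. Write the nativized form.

fahajusnutu

Substitution: /w/ → /f/, /x/ → /h/, giving /fhajusntu/.
Syllabifying with onset maximization leaves /f/, /n/ stranded (at most one coda consonant is licensed; onsets are limited to one consonant).
Inserting the epenthetic vowel yields /f/ → /fa/, /n/ → /nu/.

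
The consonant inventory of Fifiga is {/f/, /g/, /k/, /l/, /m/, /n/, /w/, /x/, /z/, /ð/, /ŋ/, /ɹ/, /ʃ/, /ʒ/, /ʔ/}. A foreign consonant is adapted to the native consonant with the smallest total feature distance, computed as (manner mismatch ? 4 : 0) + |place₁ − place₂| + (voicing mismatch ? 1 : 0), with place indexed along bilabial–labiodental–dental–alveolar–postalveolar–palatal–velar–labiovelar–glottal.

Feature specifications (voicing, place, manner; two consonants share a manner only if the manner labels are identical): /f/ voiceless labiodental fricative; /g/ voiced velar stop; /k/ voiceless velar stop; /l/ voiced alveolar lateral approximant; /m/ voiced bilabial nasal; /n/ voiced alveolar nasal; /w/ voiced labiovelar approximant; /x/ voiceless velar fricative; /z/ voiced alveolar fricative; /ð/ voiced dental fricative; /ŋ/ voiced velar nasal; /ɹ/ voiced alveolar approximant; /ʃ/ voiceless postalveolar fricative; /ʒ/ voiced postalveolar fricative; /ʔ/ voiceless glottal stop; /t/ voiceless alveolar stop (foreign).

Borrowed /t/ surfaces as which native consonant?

k

/k/ is closest: same manner (stop), place distance 3 (alveolar→velar), same voicing; total 3. Next closest is /g/ at distance 4.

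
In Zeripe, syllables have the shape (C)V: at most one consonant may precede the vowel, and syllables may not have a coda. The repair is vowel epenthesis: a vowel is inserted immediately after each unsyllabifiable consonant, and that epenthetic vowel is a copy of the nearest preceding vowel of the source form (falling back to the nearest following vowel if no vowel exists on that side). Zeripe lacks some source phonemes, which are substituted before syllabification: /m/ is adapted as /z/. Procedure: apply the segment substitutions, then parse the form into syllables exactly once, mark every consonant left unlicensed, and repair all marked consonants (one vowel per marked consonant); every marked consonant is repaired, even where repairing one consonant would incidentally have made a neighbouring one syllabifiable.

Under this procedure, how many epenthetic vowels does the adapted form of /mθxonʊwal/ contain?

After substitution the input is /zθxonʊwal/.
The unsyllabifiable consonants are /z/, /θ/, /l/; each receives one epenthetic vowel.

3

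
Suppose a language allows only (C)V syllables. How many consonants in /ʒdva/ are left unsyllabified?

Under (C)V, the unsyllabifiable consonants are /ʒ/, /d/ (no codas are permitted; onsets are limited to one consonant).

2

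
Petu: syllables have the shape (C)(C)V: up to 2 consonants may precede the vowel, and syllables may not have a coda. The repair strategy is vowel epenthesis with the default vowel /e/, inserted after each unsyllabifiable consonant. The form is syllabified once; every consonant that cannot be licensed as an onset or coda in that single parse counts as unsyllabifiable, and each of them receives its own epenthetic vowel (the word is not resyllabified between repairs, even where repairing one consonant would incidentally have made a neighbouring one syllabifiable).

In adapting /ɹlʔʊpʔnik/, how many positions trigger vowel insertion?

3

The unsyllabifiable consonants are /ɹ/, /p/, /k/; each receives one epenthetic vowel.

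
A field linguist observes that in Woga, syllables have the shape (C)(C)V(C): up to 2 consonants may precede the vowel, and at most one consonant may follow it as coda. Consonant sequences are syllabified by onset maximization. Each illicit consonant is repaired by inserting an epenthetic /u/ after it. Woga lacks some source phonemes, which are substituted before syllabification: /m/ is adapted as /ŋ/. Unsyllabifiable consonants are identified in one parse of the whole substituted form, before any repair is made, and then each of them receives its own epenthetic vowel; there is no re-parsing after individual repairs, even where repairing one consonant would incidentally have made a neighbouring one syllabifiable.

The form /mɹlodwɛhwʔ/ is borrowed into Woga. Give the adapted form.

ŋuɹlodwɛhwuʔu

Substitution: /m/ → /ŋ/, giving /ŋɹlodwɛhwʔ/.
The consonants /ŋ/, /w/, /ʔ/ cannot be parsed into a legal (C)(C)V(C) syllable (at most one coda consonant is licensed; onsets may contain at most 2 consonants).
Epenthesis after each stranded consonant: /ŋ/ → /ŋu/, /w/ → /wu/, /ʔ/ → /ʔu/.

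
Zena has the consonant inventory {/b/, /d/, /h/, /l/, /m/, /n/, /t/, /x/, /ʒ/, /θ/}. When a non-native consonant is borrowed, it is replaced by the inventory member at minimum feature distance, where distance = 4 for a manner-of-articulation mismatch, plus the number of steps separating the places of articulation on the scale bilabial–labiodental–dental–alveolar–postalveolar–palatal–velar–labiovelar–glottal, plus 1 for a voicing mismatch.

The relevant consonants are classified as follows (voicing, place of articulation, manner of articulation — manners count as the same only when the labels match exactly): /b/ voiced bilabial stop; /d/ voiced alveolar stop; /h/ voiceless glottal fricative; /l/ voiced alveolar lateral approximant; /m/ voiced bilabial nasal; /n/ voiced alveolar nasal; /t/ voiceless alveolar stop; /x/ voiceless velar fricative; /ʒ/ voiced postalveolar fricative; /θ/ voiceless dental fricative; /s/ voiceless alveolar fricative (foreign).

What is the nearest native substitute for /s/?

θ

/θ/ is closest: same manner (fricative), place distance 1 (alveolar→dental), same voicing; total 1. Next closest is /ʒ/ at distance 2.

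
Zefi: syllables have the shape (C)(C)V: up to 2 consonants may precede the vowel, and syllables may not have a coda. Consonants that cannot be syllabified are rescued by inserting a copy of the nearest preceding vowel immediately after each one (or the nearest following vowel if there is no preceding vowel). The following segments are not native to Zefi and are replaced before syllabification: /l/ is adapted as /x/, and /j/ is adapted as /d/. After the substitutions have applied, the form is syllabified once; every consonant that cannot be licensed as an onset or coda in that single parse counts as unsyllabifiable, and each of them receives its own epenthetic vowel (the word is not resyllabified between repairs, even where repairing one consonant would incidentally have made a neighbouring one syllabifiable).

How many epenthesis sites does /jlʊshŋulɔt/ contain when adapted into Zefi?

After substitution the input is /dxʊshŋuxɔt/.
The unsyllabifiable consonants are /s/, /t/; each receives one epenthetic vowel.

2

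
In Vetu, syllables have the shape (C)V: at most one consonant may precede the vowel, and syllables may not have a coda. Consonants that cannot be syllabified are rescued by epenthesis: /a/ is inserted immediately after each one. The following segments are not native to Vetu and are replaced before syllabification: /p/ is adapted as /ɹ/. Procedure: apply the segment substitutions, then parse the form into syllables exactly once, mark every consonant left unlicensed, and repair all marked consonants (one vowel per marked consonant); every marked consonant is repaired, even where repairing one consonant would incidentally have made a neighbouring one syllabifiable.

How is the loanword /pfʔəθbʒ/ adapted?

ɹafaʔəθabaʒa

Substitution: /p/ → /ɹ/, giving /ɹfʔəθbʒ/.
Syllabifying with onset maximization leaves /ɹ/, /f/, /θ/, /b/, /ʒ/ stranded (no codas are permitted; onsets are limited to one consonant).
Inserting the epenthetic vowel yields /ɹ/ → /ɹa/, /f/ → /fa/, /θ/ → /θa/, /b/ → /ba/, /ʒ/ → /ʒa/.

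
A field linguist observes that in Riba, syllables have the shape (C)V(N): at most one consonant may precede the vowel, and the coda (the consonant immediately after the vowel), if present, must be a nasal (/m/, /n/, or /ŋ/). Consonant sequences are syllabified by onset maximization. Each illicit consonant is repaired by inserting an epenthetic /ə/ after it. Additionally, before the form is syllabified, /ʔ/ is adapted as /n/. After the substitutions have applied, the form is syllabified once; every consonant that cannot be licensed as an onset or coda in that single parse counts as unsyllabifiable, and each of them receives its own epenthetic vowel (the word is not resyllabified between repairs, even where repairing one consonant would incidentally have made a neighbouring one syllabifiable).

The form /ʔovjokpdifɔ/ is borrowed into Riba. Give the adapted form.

novəjokəpədifɔ

Substitution: /ʔ/ → /n/, giving /novjokpdifɔ/.
Syllabifying with onset maximization leaves /v/, /k/, /p/ stranded (only a nasal (/m/, /n/, or /ŋ/) is licensed in coda position; onsets are limited to one consonant).
Epenthesis after each stranded consonant: /v/ → /və/, /k/ → /kə/, /p/ → /pə/.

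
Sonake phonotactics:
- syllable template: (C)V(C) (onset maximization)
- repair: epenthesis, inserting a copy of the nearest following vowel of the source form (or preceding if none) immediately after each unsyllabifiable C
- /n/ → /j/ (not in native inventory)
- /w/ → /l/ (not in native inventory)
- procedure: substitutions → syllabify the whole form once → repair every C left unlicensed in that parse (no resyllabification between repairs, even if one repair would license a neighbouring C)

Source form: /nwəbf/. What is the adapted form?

Substitution: /n/ → /j/, /w/ → /l/, giving /jləbf/.
The consonants /j/, /f/ cannot be parsed into a legal (C)V(C) syllable (at most one coda consonant is licensed; onsets are limited to one consonant).
Each unlicensed consonant becomes the onset of a new syllable: /j/ → /jə/, /f/ → /fə/.

jələbfə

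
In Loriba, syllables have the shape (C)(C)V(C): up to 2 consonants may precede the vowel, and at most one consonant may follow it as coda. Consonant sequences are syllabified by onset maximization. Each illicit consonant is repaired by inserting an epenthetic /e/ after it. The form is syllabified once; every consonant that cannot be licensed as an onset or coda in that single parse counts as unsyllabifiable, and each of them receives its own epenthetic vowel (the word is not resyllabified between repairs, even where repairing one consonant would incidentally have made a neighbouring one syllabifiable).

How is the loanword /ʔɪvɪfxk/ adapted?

ʔɪvɪfxeke

Under (C)(C)V(C), the unsyllabifiable consonants are /x/, /k/ (at most one coda consonant is licensed; onsets may contain at most 2 consonants).
Each unlicensed consonant becomes the onset of a new syllable: /x/ → /xe/, /k/ → /ke/.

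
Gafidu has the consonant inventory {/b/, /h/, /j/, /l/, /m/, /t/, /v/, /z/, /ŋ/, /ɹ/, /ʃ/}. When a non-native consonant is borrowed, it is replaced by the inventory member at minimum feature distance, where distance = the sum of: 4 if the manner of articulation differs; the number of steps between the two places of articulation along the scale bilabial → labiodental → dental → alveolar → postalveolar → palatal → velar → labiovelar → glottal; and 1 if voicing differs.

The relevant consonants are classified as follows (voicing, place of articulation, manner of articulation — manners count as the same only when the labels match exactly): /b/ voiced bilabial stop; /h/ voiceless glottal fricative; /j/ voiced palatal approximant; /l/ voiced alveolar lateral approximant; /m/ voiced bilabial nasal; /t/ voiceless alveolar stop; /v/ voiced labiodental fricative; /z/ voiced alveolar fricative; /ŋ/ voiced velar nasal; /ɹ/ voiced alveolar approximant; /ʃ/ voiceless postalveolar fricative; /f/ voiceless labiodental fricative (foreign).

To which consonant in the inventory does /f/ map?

/v/ is closest: same manner (fricative), place distance 0 (labiodental→labiodental), voicing differs (+1); total 1. Next closest is /z/ at distance 3.

v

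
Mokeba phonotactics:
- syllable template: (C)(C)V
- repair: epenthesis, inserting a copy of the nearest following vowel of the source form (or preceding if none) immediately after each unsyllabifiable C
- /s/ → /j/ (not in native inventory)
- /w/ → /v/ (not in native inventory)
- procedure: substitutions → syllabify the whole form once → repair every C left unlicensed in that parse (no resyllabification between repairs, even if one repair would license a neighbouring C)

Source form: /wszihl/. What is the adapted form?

vijzihili

Substitution: /w/ → /v/, /s/ → /j/, giving /vjzihl/.
The consonants /v/, /h/, /l/ cannot be parsed into a legal (C)(C)V syllable (no codas are permitted; onsets may contain at most 2 consonants).
Each unlicensed consonant becomes the onset of a new syllable: /v/ → /vi/, /h/ → /hi/, /l/ → /li/.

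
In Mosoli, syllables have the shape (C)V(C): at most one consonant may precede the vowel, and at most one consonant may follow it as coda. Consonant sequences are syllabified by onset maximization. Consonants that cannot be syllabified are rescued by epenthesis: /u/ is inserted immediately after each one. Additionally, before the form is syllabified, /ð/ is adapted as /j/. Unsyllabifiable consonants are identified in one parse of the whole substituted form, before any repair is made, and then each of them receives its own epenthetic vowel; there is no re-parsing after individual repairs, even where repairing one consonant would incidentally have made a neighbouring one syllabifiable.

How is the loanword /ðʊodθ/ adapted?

jʊodθu

Substitution: /ð/ → /j/, giving /jʊodθ/.
Under (C)V(C), the unsyllabifiable consonants are /θ/ (at most one coda consonant is licensed; onsets are limited to one consonant).
Epenthesis after each stranded consonant: /θ/ → /θu/.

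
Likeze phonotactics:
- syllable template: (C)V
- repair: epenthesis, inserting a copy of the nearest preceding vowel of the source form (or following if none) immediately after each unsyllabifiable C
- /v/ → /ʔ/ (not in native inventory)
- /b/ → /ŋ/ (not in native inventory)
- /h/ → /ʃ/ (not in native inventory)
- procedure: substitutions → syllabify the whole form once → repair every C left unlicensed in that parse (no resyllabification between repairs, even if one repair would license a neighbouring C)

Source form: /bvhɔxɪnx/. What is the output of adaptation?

Substitution: /b/ → /ŋ/, /v/ → /ʔ/, /h/ → /ʃ/, giving /ŋʔʃɔxɪnx/.
Syllabifying with onset maximization leaves /ŋ/, /ʔ/, /n/, /x/ stranded (no codas are permitted; onsets are limited to one consonant).
Each unlicensed consonant becomes the onset of a new syllable: /ŋ/ → /ŋɔ/, /ʔ/ → /ʔɔ/, /n/ → /nɪ/, /x/ → /xɪ/.

ŋɔʔɔʃɔxɪnɪxɪ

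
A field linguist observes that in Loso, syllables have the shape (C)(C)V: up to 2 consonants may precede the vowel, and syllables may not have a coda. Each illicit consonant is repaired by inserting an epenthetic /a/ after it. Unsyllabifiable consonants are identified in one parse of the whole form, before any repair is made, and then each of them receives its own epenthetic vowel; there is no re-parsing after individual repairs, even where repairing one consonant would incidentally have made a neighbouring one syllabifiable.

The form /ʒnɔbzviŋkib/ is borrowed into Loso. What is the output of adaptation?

Under (C)(C)V, the unsyllabifiable consonants are /b/, /b/ (no codas are permitted; onsets may contain at most 2 consonants).
Inserting the epenthetic vowel yields /b/ → /ba/, /b/ → /ba/.

ʒnɔbazviŋkiba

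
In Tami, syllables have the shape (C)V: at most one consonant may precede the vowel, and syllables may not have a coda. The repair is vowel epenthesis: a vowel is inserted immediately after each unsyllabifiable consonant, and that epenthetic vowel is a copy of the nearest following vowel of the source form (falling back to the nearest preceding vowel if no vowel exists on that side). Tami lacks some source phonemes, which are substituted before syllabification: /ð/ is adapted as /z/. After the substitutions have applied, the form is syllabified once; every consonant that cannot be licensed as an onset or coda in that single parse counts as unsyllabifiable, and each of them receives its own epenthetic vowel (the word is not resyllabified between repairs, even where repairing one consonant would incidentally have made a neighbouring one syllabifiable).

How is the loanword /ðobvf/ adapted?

Substitution: /ð/ → /z/, giving /zobvf/.
The consonants /b/, /v/, /f/ cannot be parsed into a legal (C)V syllable (no codas are permitted; onsets are limited to one consonant).
Inserting the epenthetic vowel yields /b/ → /bo/, /v/ → /vo/, /f/ → /fo/.

zobovofo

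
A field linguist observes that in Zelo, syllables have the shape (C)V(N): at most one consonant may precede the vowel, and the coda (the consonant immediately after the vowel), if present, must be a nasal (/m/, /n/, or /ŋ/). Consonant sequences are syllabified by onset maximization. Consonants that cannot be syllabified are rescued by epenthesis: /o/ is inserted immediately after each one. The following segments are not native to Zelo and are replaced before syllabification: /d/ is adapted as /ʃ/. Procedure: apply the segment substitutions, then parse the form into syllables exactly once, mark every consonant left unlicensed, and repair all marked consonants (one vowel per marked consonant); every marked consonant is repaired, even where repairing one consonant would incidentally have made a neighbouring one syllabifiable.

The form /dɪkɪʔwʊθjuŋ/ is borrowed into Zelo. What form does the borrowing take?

Substitution: /d/ → /ʃ/, giving /ʃɪkɪʔwʊθjuŋ/.
The consonants /ʔ/, /θ/ cannot be parsed into a legal (C)V(N) syllable (only a nasal (/m/, /n/, or /ŋ/) is licensed in coda position; onsets are limited to one consonant).
Inserting the epenthetic vowel yields /ʔ/ → /ʔo/, /θ/ → /θo/.

ʃɪkɪʔowʊθojuŋ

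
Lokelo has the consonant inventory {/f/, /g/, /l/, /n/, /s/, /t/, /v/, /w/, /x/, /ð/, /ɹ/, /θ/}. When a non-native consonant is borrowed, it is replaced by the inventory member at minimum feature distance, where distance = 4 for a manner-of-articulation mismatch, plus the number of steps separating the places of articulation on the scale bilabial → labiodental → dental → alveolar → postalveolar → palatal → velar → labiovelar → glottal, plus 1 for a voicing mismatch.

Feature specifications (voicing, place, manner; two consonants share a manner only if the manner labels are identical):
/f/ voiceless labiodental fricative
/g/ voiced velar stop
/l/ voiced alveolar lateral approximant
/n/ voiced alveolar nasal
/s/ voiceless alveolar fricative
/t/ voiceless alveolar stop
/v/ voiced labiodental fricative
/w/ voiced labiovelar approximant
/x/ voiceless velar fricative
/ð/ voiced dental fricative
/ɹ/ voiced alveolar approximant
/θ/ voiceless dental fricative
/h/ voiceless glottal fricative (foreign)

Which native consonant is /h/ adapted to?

x

/x/ is closest: same manner (fricative), place distance 2 (glottal→velar), same voicing; total 2. Next closest is /s/ at distance 5.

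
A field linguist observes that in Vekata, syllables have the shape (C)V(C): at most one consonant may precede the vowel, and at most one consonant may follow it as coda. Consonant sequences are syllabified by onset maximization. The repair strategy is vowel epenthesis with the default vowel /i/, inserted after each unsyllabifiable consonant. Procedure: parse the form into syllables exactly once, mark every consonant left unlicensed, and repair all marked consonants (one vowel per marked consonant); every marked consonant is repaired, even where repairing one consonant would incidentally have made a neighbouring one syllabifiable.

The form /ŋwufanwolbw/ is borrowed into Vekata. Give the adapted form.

Under (C)V(C), the unsyllabifiable consonants are /ŋ/, /b/, /w/ (at most one coda consonant is licensed; onsets are limited to one consonant).
Inserting the epenthetic vowel yields /ŋ/ → /ŋi/, /b/ → /bi/, /w/ → /wi/.

ŋiwufanwolbiwi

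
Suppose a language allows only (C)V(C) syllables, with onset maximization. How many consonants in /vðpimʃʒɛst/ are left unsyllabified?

Syllabifying with onset maximization leaves /v/, /ð/, /ʃ/, /t/ stranded (at most one coda consonant is licensed; onsets are limited to one consonant).

4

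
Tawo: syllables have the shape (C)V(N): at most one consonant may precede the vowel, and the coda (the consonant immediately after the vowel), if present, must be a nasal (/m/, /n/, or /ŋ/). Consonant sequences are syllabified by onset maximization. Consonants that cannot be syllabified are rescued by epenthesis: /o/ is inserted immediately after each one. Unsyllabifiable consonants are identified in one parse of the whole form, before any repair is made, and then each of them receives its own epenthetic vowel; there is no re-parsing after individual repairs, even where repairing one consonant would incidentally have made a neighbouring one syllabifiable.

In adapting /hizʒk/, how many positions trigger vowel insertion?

3

The unsyllabifiable consonants are /z/, /ʒ/, /k/; each receives one epenthetic vowel.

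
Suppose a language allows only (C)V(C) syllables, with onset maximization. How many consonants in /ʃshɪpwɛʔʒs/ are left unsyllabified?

Syllabifying with onset maximization leaves /ʃ/, /s/, /ʒ/, /s/ stranded (at most one coda consonant is licensed; onsets are limited to one consonant).

4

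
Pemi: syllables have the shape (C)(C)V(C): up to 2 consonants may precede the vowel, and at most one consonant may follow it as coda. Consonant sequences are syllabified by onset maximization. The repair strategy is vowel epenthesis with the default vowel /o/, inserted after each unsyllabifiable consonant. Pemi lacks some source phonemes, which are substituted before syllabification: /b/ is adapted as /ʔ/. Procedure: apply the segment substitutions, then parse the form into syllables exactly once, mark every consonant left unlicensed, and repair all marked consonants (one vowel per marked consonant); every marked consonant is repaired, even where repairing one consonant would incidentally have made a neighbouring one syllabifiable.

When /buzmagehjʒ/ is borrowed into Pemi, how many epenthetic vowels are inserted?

2

After substitution the input is /ʔuzmagehjʒ/.
The unsyllabifiable consonants are /j/, /ʒ/; each receives one epenthetic vowel.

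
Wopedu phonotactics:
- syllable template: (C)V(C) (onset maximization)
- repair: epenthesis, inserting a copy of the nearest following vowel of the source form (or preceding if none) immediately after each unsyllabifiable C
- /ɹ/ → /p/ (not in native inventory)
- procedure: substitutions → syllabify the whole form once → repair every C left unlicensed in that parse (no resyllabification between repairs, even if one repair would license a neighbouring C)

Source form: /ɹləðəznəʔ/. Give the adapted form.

pələðəznəʔ

Substitution: /ɹ/ → /p/, giving /pləðəznəʔ/.
Under (C)V(C), the unsyllabifiable consonants are /p/ (at most one coda consonant is licensed; onsets are limited to one consonant).
Inserting the epenthetic vowel yields /p/ → /pə/.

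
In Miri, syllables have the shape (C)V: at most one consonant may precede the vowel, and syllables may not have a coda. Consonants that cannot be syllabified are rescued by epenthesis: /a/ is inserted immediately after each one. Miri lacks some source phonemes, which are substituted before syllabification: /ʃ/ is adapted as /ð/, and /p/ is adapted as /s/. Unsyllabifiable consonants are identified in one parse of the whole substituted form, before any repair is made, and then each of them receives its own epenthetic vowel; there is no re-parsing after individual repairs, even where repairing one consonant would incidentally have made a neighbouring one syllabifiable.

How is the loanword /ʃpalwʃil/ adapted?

Substitution: /ʃ/ → /ð/, /p/ → /s/, giving /ðsalwðil/.
The consonants /ð/, /l/, /w/, /l/ cannot be parsed into a legal (C)V syllable (no codas are permitted; onsets are limited to one consonant).
Epenthesis after each stranded consonant: /ð/ → /ða/, /l/ → /la/, /w/ → /wa/, /l/ → /la/.

ðasalawaðila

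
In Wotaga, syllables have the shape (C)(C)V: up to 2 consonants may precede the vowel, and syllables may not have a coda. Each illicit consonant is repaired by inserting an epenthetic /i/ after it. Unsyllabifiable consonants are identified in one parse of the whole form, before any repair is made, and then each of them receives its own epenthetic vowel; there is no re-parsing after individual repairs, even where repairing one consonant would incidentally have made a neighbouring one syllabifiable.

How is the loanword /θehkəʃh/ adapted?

Under (C)(C)V, the unsyllabifiable consonants are /ʃ/, /h/ (no codas are permitted; onsets may contain at most 2 consonants).
Inserting the epenthetic vowel yields /ʃ/ → /ʃi/, /h/ → /hi/.

θehkəʃihi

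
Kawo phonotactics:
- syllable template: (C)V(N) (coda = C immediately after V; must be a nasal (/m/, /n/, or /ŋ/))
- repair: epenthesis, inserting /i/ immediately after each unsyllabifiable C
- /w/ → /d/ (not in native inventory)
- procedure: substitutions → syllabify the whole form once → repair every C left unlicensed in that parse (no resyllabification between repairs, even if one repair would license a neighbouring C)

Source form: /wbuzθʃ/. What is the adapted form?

Substitution: /w/ → /d/, giving /dbuzθʃ/.
The consonants /d/, /z/, /θ/, /ʃ/ cannot be parsed into a legal (C)V(N) syllable (only a nasal (/m/, /n/, or /ŋ/) is licensed in coda position; onsets are limited to one consonant).
Inserting the epenthetic vowel yields /d/ → /di/, /z/ → /zi/, /θ/ → /θi/, /ʃ/ → /ʃi/.

dibuziθiʃi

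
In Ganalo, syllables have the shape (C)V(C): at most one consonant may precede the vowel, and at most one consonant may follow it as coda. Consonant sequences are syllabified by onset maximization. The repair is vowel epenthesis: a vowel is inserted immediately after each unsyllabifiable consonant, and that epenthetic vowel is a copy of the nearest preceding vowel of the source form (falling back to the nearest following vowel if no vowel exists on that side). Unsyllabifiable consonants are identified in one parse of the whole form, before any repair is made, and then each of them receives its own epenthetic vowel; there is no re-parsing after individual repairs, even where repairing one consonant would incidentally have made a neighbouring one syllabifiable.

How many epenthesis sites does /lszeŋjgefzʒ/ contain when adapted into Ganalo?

The unsyllabifiable consonants are /l/, /s/, /j/, /z/, /ʒ/; each receives one epenthetic vowel.

5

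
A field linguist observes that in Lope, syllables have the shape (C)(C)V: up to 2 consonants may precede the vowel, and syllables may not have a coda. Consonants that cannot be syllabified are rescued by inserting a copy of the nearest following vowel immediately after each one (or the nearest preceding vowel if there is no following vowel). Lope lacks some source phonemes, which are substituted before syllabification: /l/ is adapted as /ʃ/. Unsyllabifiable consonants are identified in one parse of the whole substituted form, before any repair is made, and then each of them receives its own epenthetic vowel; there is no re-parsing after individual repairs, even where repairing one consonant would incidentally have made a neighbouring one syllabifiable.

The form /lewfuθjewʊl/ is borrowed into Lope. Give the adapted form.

Substitution: /l/ → /ʃ/, giving /ʃewfuθjewʊʃ/.
Under (C)(C)V, the unsyllabifiable consonants are /ʃ/ (no codas are permitted; onsets may contain at most 2 consonants).
Epenthesis after each stranded consonant: /ʃ/ → /ʃʊ/.

ʃewfuθjewʊʃʊ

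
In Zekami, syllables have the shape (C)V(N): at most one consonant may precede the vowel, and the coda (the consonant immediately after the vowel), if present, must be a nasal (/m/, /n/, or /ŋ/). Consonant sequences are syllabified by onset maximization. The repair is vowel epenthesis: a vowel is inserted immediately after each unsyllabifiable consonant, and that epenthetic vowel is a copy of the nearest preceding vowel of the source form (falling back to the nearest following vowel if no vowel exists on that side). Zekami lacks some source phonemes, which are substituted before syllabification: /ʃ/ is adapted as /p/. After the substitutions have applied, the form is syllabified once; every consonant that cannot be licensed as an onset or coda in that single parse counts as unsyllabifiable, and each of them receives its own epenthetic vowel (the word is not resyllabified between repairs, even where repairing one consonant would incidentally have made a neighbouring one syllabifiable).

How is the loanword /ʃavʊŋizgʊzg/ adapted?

pavʊŋizigʊzʊgʊ

Substitution: /ʃ/ → /p/, giving /pavʊŋizgʊzg/.
Under (C)V(N), the unsyllabifiable consonants are /z/, /z/, /g/ (only a nasal (/m/, /n/, or /ŋ/) is licensed in coda position; onsets are limited to one consonant).
Each unlicensed consonant becomes the onset of a new syllable: /z/ → /zi/, /z/ → /zʊ/, /g/ → /gʊ/.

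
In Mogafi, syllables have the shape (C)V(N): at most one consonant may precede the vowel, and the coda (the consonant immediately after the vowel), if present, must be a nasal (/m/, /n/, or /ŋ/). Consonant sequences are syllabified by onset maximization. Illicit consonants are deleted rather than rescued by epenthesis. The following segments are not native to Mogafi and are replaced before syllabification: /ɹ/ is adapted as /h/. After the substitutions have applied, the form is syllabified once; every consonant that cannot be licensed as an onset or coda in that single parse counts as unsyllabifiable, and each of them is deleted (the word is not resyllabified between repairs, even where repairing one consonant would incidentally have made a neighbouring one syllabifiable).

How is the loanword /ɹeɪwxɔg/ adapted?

heɪxɔ

Substitution: /ɹ/ → /h/, giving /heɪwxɔg/.
Syllabifying with onset maximization leaves /w/, /g/ stranded (only a nasal (/m/, /n/, or /ŋ/) is licensed in coda position; onsets are limited to one consonant).
Deletion applies to /w/, /g/.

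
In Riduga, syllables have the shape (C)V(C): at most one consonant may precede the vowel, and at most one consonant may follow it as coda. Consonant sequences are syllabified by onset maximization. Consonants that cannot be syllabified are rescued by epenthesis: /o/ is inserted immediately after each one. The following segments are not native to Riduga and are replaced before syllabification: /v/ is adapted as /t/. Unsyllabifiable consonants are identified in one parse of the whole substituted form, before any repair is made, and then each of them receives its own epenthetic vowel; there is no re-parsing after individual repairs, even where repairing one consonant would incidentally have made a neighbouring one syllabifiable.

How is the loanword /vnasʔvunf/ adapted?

tonasʔotunfo

Substitution: /v/ → /t/, giving /tnasʔtunf/.
The consonants /t/, /ʔ/, /f/ cannot be parsed into a legal (C)V(C) syllable (at most one coda consonant is licensed; onsets are limited to one consonant).
Each unlicensed consonant becomes the onset of a new syllable: /t/ → /to/, /ʔ/ → /ʔo/, /f/ → /fo/.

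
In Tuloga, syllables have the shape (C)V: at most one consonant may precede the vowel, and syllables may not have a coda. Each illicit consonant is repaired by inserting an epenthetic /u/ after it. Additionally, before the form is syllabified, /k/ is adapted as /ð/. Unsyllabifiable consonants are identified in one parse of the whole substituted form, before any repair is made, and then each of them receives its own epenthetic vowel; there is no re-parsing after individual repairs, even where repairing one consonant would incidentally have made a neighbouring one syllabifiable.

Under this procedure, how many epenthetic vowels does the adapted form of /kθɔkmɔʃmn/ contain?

After substitution the input is /ðθɔðmɔʃmn/.
The unsyllabifiable consonants are /ð/, /ð/, /ʃ/, /m/, /n/; each receives one epenthetic vowel.

5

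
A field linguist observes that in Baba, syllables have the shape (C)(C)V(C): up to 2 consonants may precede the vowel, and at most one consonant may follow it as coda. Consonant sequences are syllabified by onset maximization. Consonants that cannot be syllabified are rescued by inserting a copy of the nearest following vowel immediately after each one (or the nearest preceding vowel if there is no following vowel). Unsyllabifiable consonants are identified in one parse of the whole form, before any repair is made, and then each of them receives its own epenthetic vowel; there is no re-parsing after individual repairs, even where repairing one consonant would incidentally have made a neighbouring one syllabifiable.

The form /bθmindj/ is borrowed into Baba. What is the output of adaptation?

Under (C)(C)V(C), the unsyllabifiable consonants are /b/, /d/, /j/ (at most one coda consonant is licensed; onsets may contain at most 2 consonants).
Each unlicensed consonant becomes the onset of a new syllable: /b/ → /bi/, /d/ → /di/, /j/ → /ji/.

biθmindiji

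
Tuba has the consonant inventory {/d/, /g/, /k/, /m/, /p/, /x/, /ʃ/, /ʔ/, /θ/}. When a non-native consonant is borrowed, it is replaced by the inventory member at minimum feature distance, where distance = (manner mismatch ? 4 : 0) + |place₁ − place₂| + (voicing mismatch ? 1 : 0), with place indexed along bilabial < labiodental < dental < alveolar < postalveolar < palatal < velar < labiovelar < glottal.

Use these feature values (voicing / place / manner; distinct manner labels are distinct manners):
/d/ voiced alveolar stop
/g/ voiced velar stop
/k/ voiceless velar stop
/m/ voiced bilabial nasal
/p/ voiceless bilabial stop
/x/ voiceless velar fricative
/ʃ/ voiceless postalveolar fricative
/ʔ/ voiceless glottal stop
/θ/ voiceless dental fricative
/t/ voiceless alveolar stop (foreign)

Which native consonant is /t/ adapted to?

/d/ is closest: same manner (stop), place distance 0 (alveolar→alveolar), voicing differs (+1); total 1. Next closest is /k/ at distance 3.

d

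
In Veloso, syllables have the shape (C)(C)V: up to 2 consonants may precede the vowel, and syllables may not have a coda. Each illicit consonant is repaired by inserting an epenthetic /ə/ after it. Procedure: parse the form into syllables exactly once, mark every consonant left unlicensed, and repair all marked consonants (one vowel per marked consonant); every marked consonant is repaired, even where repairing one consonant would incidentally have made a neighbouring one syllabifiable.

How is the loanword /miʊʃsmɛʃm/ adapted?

Syllabifying with onset maximization leaves /ʃ/, /ʃ/, /m/ stranded (no codas are permitted; onsets may contain at most 2 consonants).
Epenthesis after each stranded consonant: /ʃ/ → /ʃə/, /ʃ/ → /ʃə/, /m/ → /mə/.

miʊʃəsmɛʃəmə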